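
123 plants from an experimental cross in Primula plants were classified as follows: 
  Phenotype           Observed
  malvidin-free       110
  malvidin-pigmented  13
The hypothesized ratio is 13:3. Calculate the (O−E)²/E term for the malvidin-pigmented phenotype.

The 13:3 ratio has 16 parts, so with N = 123 the expected counts are:
  malvidin-free: 123 × 13/16 = 99.9375
  malvidin-pigmented: 123 × 3/16 = 23.0625
Contribution of malvidin-pigmented: (13 − 23.0625)² / 23.0625 = 4.3904

4.390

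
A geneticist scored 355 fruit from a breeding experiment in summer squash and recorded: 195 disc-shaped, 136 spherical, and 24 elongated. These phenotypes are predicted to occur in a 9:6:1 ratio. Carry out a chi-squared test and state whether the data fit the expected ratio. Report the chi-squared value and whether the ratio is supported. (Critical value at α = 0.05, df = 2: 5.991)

0.320; consistent

Under the 9:6:1 hypothesis (Σ ratio = 16, N = 355):
  disc-shaped: 355 × 9/16 = 199.6875
  spherical: 355 × 6/16 = 133.125
  elongated: 355 × 1/16 = 22.1875
χ² = Σ (O − E)² / E
  disc-shaped: (195 − 199.6875)² / 199.6875 = 0.1100
  spherical: (136 − 133.125)² / 133.125 = 0.0621
  elongated: (24 − 22.1875)² / 22.1875 = 0.1481
χ² = 0.1100 + 0.0621 + 0.1481 = 0.3202 ≈ 0.320
Degrees of freedom = 3 − 1 = 2; critical value at α = 0.05 is 5.991.
Since 0.320 < 5.991, we fail to reject the null hypothesis — the data are consistent with the 9:6:1 ratio.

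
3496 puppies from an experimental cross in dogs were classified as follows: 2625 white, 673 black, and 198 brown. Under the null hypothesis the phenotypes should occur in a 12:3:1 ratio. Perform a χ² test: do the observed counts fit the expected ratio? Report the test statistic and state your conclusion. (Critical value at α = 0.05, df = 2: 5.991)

The 12:3:1 ratio has 16 parts, so with N = 3496 the expected counts are:
  white: 3496 × 12/16 = 2622
  black: 3496 × 3/16 = 655.5
  brown: 3496 × 1/16 = 218.5
χ² = Σ (O − E)² / E
  white: (2625 − 2622)² / 2622 = 0.0034
  black: (673 − 655.5)² / 655.5 = 0.4672
  brown: (198 − 218.5)² / 218.5 = 1.9233
χ² = 0.0034 + 0.4672 + 1.9233 = 2.3939 ≈ 2.394
Degrees of freedom = 3 − 1 = 2; critical value at α = 0.05 is 5.991.
Since 2.394 < 5.991, we fail to reject the null hypothesis — the data are consistent with the 12:3:1 ratio.

2.394; consistent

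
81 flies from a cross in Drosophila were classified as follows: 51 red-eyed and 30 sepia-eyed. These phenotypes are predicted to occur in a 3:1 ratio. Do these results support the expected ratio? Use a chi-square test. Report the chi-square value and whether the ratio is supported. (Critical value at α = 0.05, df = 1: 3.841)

Expected counts for N = 81 under a 3:1 ratio (total parts = 4):
  red-eyed: 81 × 3/4 = 60.75
  sepia-eyed: 81 × 1/4 = 20.25
χ² = Σ (O − E)² / E
  red-eyed: (51 − 60.75)² / 60.75 = 1.5648
  sepia-eyed: (30 − 20.25)² / 20.25 = 4.6944
χ² = 1.5648 + 4.6944 = 6.2592 ≈ 6.259
Degrees of freedom = 2 − 1 = 1; critical value at α = 0.05 is 3.841.
Since 6.259 > 3.841, we reject the null hypothesis — the data do not fit the 3:1 ratio.

6.259; not consistent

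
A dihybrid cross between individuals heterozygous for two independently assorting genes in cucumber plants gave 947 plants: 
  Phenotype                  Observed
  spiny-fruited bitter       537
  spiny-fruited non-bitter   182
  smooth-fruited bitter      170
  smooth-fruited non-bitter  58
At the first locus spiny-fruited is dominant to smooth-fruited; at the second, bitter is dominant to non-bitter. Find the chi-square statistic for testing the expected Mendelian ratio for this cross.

A dihybrid F₂ with independent assortment and complete dominance at both loci gives a 9:3:3:1 phenotypic ratio.
Expected counts for N = 947 under a 9:3:3:1 ratio (total parts = 16):
  spiny-fruited bitter: 947 × 9/16 = 532.6875
  spiny-fruited non-bitter: 947 × 3/16 = 177.5625
  smooth-fruited bitter: 947 × 3/16 = 177.5625
  smooth-fruited non-bitter: 947 × 1/16 = 59.1875
χ² = Σ (O − E)² / E
  spiny-fruited bitter: (537 − 532.6875)² / 532.6875 = 0.0349
  spiny-fruited non-bitter: (182 − 177.5625)² / 177.5625 = 0.1109
  smooth-fruited bitter: (170 − 177.5625)² / 177.5625 = 0.3221
  smooth-fruited non-bitter: (58 − 59.1875)² / 59.1875 = 0.0238
χ² = 0.0349 + 0.1109 + 0.3221 + 0.0238 = 0.4917 ≈ 0.492

0.492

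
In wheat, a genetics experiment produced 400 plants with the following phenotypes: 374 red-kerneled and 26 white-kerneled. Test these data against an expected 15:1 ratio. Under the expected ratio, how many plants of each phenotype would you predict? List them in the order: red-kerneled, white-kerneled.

Expected counts for N = 400 under a 15:1 ratio (total parts = 16):
  red-kerneled: 400 × 15/16 = 375
  white-kerneled: 400 × 1/16 = 25

375, 25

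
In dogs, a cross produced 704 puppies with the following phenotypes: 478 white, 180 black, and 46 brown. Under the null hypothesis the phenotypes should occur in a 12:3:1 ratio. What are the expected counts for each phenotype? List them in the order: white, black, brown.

528, 132, 44

The 12:3:1 ratio has 16 parts, so with N = 704 the expected counts are:
  white: 704 × 12/16 = 528
  black: 704 × 3/16 = 132
  brown: 704 × 1/16 = 44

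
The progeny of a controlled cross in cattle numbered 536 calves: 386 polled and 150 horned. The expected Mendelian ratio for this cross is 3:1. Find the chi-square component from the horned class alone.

Under the 3:1 hypothesis (Σ ratio = 4, N = 536):
  polled: 536 × 3/4 = 402
  horned: 536 × 1/4 = 134
Contribution of horned: (150 − 134)² / 134 = 1.9104

1.910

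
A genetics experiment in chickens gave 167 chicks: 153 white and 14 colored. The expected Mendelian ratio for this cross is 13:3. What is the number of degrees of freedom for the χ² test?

A goodness-of-fit test with 2 phenotype classes has df = 2 − 1 = 1.

1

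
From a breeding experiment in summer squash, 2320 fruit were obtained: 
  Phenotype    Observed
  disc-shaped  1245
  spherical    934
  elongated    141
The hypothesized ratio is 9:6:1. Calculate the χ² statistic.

7.577

The 9:6:1 ratio has 16 parts, so with N = 2320 the expected counts are:
  disc-shaped: 2320 × 9/16 = 1305
  spherical: 2320 × 6/16 = 870
  elongated: 2320 × 1/16 = 145
χ² = Σ (O − E)² / E
  disc-shaped: (1245 − 1305)² / 1305 = 2.7586
  spherical: (934 − 870)² / 870 = 4.7080
  elongated: (141 − 145)² / 145 = 0.1103
χ² = 2.7586 + 4.7080 + 0.1103 = 7.5769 ≈ 7.577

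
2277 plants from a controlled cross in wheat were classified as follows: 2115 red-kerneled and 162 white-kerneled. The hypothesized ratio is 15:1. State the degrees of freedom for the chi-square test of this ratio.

1

A goodness-of-fit test with 2 phenotype classes has df = 2 − 1 = 1.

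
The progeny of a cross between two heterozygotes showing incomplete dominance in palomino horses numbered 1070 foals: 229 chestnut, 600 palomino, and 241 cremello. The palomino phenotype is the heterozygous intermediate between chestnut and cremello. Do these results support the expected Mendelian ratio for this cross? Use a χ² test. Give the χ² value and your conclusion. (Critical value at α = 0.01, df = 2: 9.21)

16.064; not consistent

With incomplete dominance, a heterozygote × heterozygote cross gives a 1:2:1 phenotypic ratio.
Expected counts for N = 1070 under a 1:2:1 ratio (total parts = 4):
  chestnut: 1070 × 1/4 = 267.5
  palomino: 1070 × 2/4 = 535
  cremello: 1070 × 1/4 = 267.5
χ² = Σ (O − E)² / E
  chestnut: (229 − 267.5)² / 267.5 = 5.5411
  palomino: (600 − 535)² / 535 = 7.8972
  cremello: (241 − 267.5)² / 267.5 = 2.6252
χ² = 5.5411 + 7.8972 + 2.6252 = 16.0635 ≈ 16.064
Degrees of freedom = 3 − 1 = 2; critical value at α = 0.01 is 9.21.
Since 16.064 > 9.21, we reject the null hypothesis — the data do not fit the 1:2:1 ratio.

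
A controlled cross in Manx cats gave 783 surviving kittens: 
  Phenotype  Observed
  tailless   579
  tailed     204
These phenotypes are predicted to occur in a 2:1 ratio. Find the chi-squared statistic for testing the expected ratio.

18.672

Under the 2:1 hypothesis (Σ ratio = 3, N = 783):
  tailless: 783 × 2/3 = 522
  tailed: 783 × 1/3 = 261
χ² = Σ (O − E)² / E
  tailless: (579 − 522)² / 522 = 6.2241
  tailed: (204 − 261)² / 261 = 12.4483
χ² = 6.2241 + 12.4483 = 18.6724 ≈ 18.672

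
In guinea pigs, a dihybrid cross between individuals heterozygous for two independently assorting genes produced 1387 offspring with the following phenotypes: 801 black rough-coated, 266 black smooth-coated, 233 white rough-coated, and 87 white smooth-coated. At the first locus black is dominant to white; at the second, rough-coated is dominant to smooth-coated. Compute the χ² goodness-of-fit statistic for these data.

A dihybrid F₂ with independent assortment and complete dominance at both loci gives a 9:3:3:1 phenotypic ratio.
The 9:3:3:1 ratio has 16 parts, so with N = 1387 the expected counts are:
  black rough-coated: 1387 × 9/16 = 780.1875
  black smooth-coated: 1387 × 3/16 = 260.0625
  white rough-coated: 1387 × 3/16 = 260.0625
  white smooth-coated: 1387 × 1/16 = 86.6875
χ² = Σ (O − E)² / E
  black rough-coated: (801 − 780.1875)² / 780.1875 = 0.5552
  black smooth-coated: (266 − 260.0625)² / 260.0625 = 0.1356
  white rough-coated: (233 − 260.0625)² / 260.0625 = 2.8162
  white smooth-coated: (87 − 86.6875)² / 86.6875 = 0.0011
χ² = 0.5552 + 0.1356 + 2.8162 + 0.0011 = 3.5081 ≈ 3.508

3.508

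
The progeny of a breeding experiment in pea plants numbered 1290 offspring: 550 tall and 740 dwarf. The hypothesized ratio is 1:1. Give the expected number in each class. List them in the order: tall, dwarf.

The 1:1 ratio has 2 parts, so with N = 1290 the expected counts are:
  tall: 1290 × 1/2 = 645
  dwarf: 1290 × 1/2 = 645

645, 645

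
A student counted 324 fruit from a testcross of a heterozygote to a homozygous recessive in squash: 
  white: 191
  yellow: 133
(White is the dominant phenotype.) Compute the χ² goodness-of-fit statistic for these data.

A testcross of a heterozygote (Aa × aa) gives a 1:1 phenotypic ratio.
Total ratio parts = 2. Expected numbers out of 324:
  white: 324 × 1/2 = 162
  yellow: 324 × 1/2 = 162
χ² = Σ (O − E)² / E
  white: (191 − 162)² / 162 = 5.1914
  yellow: (133 − 162)² / 162 = 5.1914
χ² = 5.1914 + 5.1914 = 10.3828 ≈ 10.383

10.383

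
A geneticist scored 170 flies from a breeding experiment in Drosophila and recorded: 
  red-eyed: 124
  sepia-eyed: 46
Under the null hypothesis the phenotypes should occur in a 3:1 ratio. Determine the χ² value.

Expected counts for N = 170 under a 3:1 ratio (total parts = 4):
  red-eyed: 170 × 3/4 = 127.5
  sepia-eyed: 170 × 1/4 = 42.5
χ² = Σ (O − E)² / E
  red-eyed: (124 − 127.5)² / 127.5 = 0.0961
  sepia-eyed: (46 − 42.5)² / 42.5 = 0.2882
χ² = 0.0961 + 0.2882 = 0.3843 ≈ 0.384

0.384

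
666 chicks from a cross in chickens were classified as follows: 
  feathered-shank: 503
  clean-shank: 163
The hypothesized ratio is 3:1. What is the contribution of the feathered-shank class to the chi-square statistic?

Total ratio parts = 4. Expected numbers out of 666:
  feathered-shank: 666 × 3/4 = 499.5
  clean-shank: 666 × 1/4 = 166.5
Contribution of feathered-shank: (503 − 499.5)² / 499.5 = 0.0245

0.025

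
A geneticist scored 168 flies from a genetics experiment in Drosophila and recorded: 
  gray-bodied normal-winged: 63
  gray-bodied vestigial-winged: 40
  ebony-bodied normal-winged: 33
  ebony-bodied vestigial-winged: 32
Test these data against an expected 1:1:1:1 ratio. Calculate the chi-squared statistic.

Total ratio parts = 4. Expected numbers out of 168:
  gray-bodied normal-winged: 168 × 1/4 = 42
  gray-bodied vestigial-winged: 168 × 1/4 = 42
  ebony-bodied normal-winged: 168 × 1/4 = 42
  ebony-bodied vestigial-winged: 168 × 1/4 = 42
χ² = Σ (O − E)² / E
  gray-bodied normal-winged: (63 − 42)² / 42 = 10.5000
  gray-bodied vestigial-winged: (40 − 42)² / 42 = 0.0952
  ebony-bodied normal-winged: (33 − 42)² / 42 = 1.9286
  ebony-bodied vestigial-winged: (32 − 42)² / 42 = 2.3810
χ² = 10.5000 + 0.0952 + 1.9286 + 2.3810 = 14.9048 ≈ 14.905

14.905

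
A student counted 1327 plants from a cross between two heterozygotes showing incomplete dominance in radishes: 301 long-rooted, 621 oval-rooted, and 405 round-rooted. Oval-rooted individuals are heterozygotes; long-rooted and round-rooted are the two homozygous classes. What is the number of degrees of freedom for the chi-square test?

2

With incomplete dominance, a heterozygote × heterozygote cross gives a 1:2:1 phenotypic ratio.
A goodness-of-fit test with 3 phenotype classes has df = 3 − 1 = 2.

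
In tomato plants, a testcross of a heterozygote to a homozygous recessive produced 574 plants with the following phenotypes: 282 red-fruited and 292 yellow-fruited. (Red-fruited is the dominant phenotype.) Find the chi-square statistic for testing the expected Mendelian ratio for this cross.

0.174

A testcross of a heterozygote (Aa × aa) gives a 1:1 phenotypic ratio.
The 1:1 ratio has 2 parts, so with N = 574 the expected counts are:
  red-fruited: 574 × 1/2 = 287
  yellow-fruited: 574 × 1/2 = 287
χ² = Σ (O − E)² / E
  red-fruited: (282 − 287)² / 287 = 0.0871
  yellow-fruited: (292 − 287)² / 287 = 0.0871
χ² = 0.0871 + 0.0871 = 0.1742 ≈ 0.174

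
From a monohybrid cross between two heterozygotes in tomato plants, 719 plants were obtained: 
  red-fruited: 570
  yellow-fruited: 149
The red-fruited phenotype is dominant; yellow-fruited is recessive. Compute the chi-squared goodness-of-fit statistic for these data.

For a monohybrid cross between heterozygotes with complete dominance, the expected phenotypic ratio is 3:1.
Expected counts for N = 719 under a 3:1 ratio (total parts = 4):
  red-fruited: 719 × 3/4 = 539.25
  yellow-fruited: 719 × 1/4 = 179.75
χ² = Σ (O − E)² / E
  red-fruited: (570 − 539.25)² / 539.25 = 1.7535
  yellow-fruited: (149 − 179.75)² / 179.75 = 5.2604
χ² = 1.7535 + 5.2604 = 7.0139 ≈ 7.014

7.014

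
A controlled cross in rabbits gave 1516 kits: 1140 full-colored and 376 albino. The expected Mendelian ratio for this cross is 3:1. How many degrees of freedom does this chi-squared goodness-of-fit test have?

A goodness-of-fit test with 2 phenotype classes has df = 2 − 1 = 1.

1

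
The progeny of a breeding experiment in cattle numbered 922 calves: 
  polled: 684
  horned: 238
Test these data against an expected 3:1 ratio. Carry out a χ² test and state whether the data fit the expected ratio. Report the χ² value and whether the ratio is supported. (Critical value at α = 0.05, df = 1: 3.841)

0.325; consistent

Expected counts for N = 922 under a 3:1 ratio (total parts = 4):
  polled: 922 × 3/4 = 691.5
  horned: 922 × 1/4 = 230.5
χ² = Σ (O − E)² / E
  polled: (684 − 691.5)² / 691.5 = 0.0813
  horned: (238 − 230.5)² / 230.5 = 0.2440
χ² = 0.0813 + 0.2440 = 0.3253 ≈ 0.325
Degrees of freedom = 2 − 1 = 1; critical value at α = 0.05 is 3.841.
Since 0.325 < 3.841, we fail to reject the null hypothesis — the data are consistent with the 3:1 ratio.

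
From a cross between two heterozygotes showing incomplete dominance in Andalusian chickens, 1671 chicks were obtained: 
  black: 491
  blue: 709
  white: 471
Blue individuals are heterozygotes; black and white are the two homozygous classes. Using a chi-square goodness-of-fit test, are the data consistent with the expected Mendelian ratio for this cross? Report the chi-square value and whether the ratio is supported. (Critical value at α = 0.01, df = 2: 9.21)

With incomplete dominance, a heterozygote × heterozygote cross gives a 1:2:1 phenotypic ratio.
Expected counts for N = 1671 under a 1:2:1 ratio (total parts = 4):
  black: 1671 × 1/4 = 417.75
  blue: 1671 × 2/4 = 835.5
  white: 1671 × 1/4 = 417.75
χ² = Σ (O − E)² / E
  black: (491 − 417.75)² / 417.75 = 12.8440
  blue: (709 − 835.5)² / 835.5 = 19.1529
  white: (471 − 417.75)² / 417.75 = 6.7877
χ² = 12.8440 + 19.1529 + 6.7877 = 38.7846 ≈ 38.785
Degrees of freedom = 3 − 1 = 2; critical value at α = 0.01 is 9.21.
Since 38.785 > 9.21, we reject the null hypothesis — the data do not fit the 1:2:1 ratio.

38.785; not consistent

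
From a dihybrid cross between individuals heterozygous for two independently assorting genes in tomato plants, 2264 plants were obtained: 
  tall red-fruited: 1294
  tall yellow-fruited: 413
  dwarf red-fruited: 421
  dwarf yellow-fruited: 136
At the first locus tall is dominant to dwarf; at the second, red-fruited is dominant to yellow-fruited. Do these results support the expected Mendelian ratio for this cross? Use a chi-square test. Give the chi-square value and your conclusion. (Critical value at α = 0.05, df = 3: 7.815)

A dihybrid F₂ with independent assortment and complete dominance at both loci gives a 9:3:3:1 phenotypic ratio.
Under the 9:3:3:1 hypothesis (Σ ratio = 16, N = 2264):
  tall red-fruited: 2264 × 9/16 = 1273.5
  tall yellow-fruited: 2264 × 3/16 = 424.5
  dwarf red-fruited: 2264 × 3/16 = 424.5
  dwarf yellow-fruited: 2264 × 1/16 = 141.5
χ² = Σ (O − E)² / E
  tall red-fruited: (1294 − 1273.5)² / 1273.5 = 0.3300
  tall yellow-fruited: (413 − 424.5)² / 424.5 = 0.3115
  dwarf red-fruited: (421 − 424.5)² / 424.5 = 0.0289
  dwarf yellow-fruited: (136 − 141.5)² / 141.5 = 0.2138
χ² = 0.3300 + 0.3115 + 0.0289 + 0.2138 = 0.8842 ≈ 0.884
Degrees of freedom = 4 − 1 = 3; critical value at α = 0.05 is 7.815.
Since 0.884 < 7.815, we fail to reject the null hypothesis — the data are consistent with the 9:3:3:1 ratio.

0.884; consistent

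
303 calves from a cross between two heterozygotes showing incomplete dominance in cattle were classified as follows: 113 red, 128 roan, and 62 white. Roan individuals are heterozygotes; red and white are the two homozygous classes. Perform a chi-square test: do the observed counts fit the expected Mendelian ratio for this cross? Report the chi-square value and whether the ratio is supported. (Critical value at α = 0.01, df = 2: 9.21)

With incomplete dominance, a heterozygote × heterozygote cross gives a 1:2:1 phenotypic ratio.
Under the 1:2:1 hypothesis (Σ ratio = 4, N = 303):
  red: 303 × 1/4 = 75.75
  roan: 303 × 2/4 = 151.5
  white: 303 × 1/4 = 75.75
χ² = Σ (O − E)² / E
  red: (113 − 75.75)² / 75.75 = 18.3177
  roan: (128 − 151.5)² / 151.5 = 3.6452
  white: (62 − 75.75)² / 75.75 = 2.4959
χ² = 18.3177 + 3.6452 + 2.4959 = 24.4588 ≈ 24.459
Degrees of freedom = 3 − 1 = 2; critical value at α = 0.01 is 9.21.
Since 24.459 > 9.21, we reject the null hypothesis — the data do not fit the 1:2:1 ratio.

24.459; not consistent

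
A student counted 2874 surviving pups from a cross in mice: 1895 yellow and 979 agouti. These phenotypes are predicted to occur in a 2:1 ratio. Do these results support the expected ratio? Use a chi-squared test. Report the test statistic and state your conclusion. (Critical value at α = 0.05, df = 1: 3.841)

0.691; consistent

Under the 2:1 hypothesis (Σ ratio = 3, N = 2874):
  yellow: 2874 × 2/3 = 1916
  agouti: 2874 × 1/3 = 958
χ² = Σ (O − E)² / E
  yellow: (1895 − 1916)² / 1916 = 0.2302
  agouti: (979 − 958)² / 958 = 0.4603
χ² = 0.2302 + 0.4603 = 0.6905 ≈ 0.691
Degrees of freedom = 2 − 1 = 1; critical value at α = 0.05 is 3.841.
Since 0.691 < 3.841, we fail to reject the null hypothesis — the data are consistent with the 2:1 ratio.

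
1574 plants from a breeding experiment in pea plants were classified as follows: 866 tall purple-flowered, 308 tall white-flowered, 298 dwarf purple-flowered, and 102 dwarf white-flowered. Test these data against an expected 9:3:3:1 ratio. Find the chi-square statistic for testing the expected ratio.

1.147

The 9:3:3:1 ratio has 16 parts, so with N = 1574 the expected counts are:
  tall purple-flowered: 1574 × 9/16 = 885.375
  tall white-flowered: 1574 × 3/16 = 295.125
  dwarf purple-flowered: 1574 × 3/16 = 295.125
  dwarf white-flowered: 1574 × 1/16 = 98.375
χ² = Σ (O − E)² / E
  tall purple-flowered: (866 − 885.375)² / 885.375 = 0.4240
  tall white-flowered: (308 − 295.125)² / 295.125 = 0.5617
  dwarf purple-flowered: (298 − 295.125)² / 295.125 = 0.0280
  dwarf white-flowered: (102 − 98.375)² / 98.375 = 0.1336
χ² = 0.4240 + 0.5617 + 0.0280 + 0.1336 = 1.1473 ≈ 1.147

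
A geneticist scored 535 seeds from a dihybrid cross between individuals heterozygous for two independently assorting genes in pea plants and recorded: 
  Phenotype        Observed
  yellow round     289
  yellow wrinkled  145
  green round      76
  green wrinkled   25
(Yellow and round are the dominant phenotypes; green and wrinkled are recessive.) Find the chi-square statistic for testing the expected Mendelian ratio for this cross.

A dihybrid F₂ with independent assortment and complete dominance at both loci gives a 9:3:3:1 phenotypic ratio.
Total ratio parts = 16. Expected numbers out of 535:
  yellow round: 535 × 9/16 = 300.9375
  yellow wrinkled: 535 × 3/16 = 100.3125
  green round: 535 × 3/16 = 100.3125
  green wrinkled: 535 × 1/16 = 33.4375
χ² = Σ (O − E)² / E
  yellow round: (289 − 300.9375)² / 300.9375 = 0.4735
  yellow wrinkled: (145 − 100.3125)² / 100.3125 = 19.9075
  green round: (76 − 100.3125)² / 100.3125 = 5.8926
  green wrinkled: (25 − 33.4375)² / 33.4375 = 2.1291
χ² = 0.4735 + 19.9075 + 5.8926 + 2.1291 = 28.4027 ≈ 28.403

28.403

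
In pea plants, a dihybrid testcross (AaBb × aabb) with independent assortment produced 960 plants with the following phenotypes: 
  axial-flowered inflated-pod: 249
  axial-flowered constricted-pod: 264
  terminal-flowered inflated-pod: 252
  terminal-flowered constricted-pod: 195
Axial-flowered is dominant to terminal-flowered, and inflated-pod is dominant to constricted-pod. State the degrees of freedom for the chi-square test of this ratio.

3

A dihybrid testcross with independent assortment gives a 1:1:1:1 ratio.
A goodness-of-fit test with 4 phenotype classes has df = 4 − 1 = 3.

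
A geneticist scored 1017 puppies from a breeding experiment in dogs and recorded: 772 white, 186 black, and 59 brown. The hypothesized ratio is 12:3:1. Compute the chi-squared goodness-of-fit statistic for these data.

Under the 12:3:1 hypothesis (Σ ratio = 16, N = 1017):
  white: 1017 × 12/16 = 762.75
  black: 1017 × 3/16 = 190.6875
  brown: 1017 × 1/16 = 63.5625
χ² = Σ (O − E)² / E
  white: (772 − 762.75)² / 762.75 = 0.1122
  black: (186 − 190.6875)² / 190.6875 = 0.1152
  brown: (59 − 63.5625)² / 63.5625 = 0.3275
χ² = 0.1122 + 0.1152 + 0.3275 = 0.5549 ≈ 0.555

0.555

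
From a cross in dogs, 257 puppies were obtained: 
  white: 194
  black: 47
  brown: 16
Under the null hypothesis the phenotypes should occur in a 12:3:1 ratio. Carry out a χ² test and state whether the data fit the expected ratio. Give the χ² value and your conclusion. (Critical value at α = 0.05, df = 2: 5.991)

0.038; consistent

Under the 12:3:1 hypothesis (Σ ratio = 16, N = 257):
  white: 257 × 12/16 = 192.75
  black: 257 × 3/16 = 48.1875
  brown: 257 × 1/16 = 16.0625
χ² = Σ (O − E)² / E
  white: (194 − 192.75)² / 192.75 = 0.0081
  black: (47 − 48.1875)² / 48.1875 = 0.0293
  brown: (16 − 16.0625)² / 16.0625 = 0.0002
χ² = 0.0081 + 0.0293 + 0.0002 = 0.0376 ≈ 0.038
Degrees of freedom = 3 − 1 = 2; critical value at α = 0.05 is 5.991.
Since 0.038 < 5.991, we fail to reject the null hypothesis — the data are consistent with the 12:3:1 ratio.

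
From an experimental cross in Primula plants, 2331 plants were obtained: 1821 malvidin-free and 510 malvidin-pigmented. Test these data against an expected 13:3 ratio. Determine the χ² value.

Total ratio parts = 16. Expected numbers out of 2331:
  malvidin-free: 2331 × 13/16 = 1893.9375
  malvidin-pigmented: 2331 × 3/16 = 437.0625
χ² = Σ (O − E)² / E
  malvidin-free: (1821 − 1893.9375)² / 1893.9375 = 2.8089
  malvidin-pigmented: (510 − 437.0625)² / 437.0625 = 12.1719
χ² = 2.8089 + 12.1719 = 14.9808 ≈ 14.981

14.981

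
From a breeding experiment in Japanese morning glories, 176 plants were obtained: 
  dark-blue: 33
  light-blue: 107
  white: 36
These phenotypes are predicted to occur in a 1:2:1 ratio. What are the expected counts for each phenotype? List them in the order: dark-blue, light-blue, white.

44, 88, 44

Under the 1:2:1 hypothesis (Σ ratio = 4, N = 176):
  dark-blue: 176 × 1/4 = 44
  light-blue: 176 × 2/4 = 88
  white: 176 × 1/4 = 44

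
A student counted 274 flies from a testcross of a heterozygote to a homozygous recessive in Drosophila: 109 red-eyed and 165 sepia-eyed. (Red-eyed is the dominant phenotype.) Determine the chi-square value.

A testcross of a heterozygote (Aa × aa) gives a 1:1 phenotypic ratio.
Expected counts for N = 274 under a 1:1 ratio (total parts = 2):
  red-eyed: 274 × 1/2 = 137
  sepia-eyed: 274 × 1/2 = 137
χ² = Σ (O − E)² / E
  red-eyed: (109 − 137)² / 137 = 5.7226
  sepia-eyed: (165 − 137)² / 137 = 5.7226
χ² = 5.7226 + 5.7226 = 11.4452 ≈ 11.445

11.445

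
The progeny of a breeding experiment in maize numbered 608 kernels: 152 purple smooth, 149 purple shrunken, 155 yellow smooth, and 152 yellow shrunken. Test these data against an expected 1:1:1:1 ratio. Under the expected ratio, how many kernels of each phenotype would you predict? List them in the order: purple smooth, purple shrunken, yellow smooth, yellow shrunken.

152, 152, 152, 152

Expected counts for N = 608 under a 1:1:1:1 ratio (total parts = 4):
  purple smooth: 608 × 1/4 = 152
  purple shrunken: 608 × 1/4 = 152
  yellow smooth: 608 × 1/4 = 152
  yellow shrunken: 608 × 1/4 = 152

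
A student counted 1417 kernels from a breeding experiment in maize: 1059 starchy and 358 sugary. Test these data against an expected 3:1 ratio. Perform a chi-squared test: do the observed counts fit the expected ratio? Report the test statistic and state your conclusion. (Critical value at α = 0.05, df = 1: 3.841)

The 3:1 ratio has 4 parts, so with N = 1417 the expected counts are:
  starchy: 1417 × 3/4 = 1062.75
  sugary: 1417 × 1/4 = 354.25
χ² = Σ (O − E)² / E
  starchy: (1059 − 1062.75)² / 1062.75 = 0.0132
  sugary: (358 − 354.25)² / 354.25 = 0.0397
χ² = 0.0132 + 0.0397 = 0.0529 ≈ 0.053
Degrees of freedom = 2 − 1 = 1; critical value at α = 0.05 is 3.841.
Since 0.053 < 3.841, we fail to reject the null hypothesis — the data are consistent with the 3:1 ratio.

0.053; consistent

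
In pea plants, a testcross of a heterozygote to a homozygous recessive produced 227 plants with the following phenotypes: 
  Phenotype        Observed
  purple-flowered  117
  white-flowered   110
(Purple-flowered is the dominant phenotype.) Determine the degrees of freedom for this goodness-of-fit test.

1

A testcross of a heterozygote (Aa × aa) gives a 1:1 phenotypic ratio.
A goodness-of-fit test with 2 phenotype classes has df = 2 − 1 = 1.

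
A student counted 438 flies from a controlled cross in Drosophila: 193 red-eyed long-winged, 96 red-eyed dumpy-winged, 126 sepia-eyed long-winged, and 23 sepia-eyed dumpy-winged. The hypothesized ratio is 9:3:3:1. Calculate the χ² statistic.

38.047

Under the 9:3:3:1 hypothesis (Σ ratio = 16, N = 438):
  red-eyed long-winged: 438 × 9/16 = 246.375
  red-eyed dumpy-winged: 438 × 3/16 = 82.125
  sepia-eyed long-winged: 438 × 3/16 = 82.125
  sepia-eyed dumpy-winged: 438 × 1/16 = 27.375
χ² = Σ (O − E)² / E
  red-eyed long-winged: (193 − 246.375)² / 246.375 = 11.5632
  red-eyed dumpy-winged: (96 − 82.125)² / 82.125 = 2.3442
  sepia-eyed long-winged: (126 − 82.125)² / 82.125 = 23.4401
  sepia-eyed dumpy-winged: (23 − 27.375)² / 27.375 = 0.6992
χ² = 11.5632 + 2.3442 + 23.4401 + 0.6992 = 38.0467 ≈ 38.047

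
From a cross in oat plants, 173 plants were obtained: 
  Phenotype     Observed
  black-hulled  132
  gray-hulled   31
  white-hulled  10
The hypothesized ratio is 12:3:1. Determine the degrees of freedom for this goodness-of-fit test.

2

A goodness-of-fit test with 3 phenotype classes has df = 3 − 1 = 2.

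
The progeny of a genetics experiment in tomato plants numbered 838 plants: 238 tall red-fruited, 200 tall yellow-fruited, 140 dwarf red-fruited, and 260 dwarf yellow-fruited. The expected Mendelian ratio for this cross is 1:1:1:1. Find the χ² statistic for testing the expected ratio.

Under the 1:1:1:1 hypothesis (Σ ratio = 4, N = 838):
  tall red-fruited: 838 × 1/4 = 209.5
  tall yellow-fruited: 838 × 1/4 = 209.5
  dwarf red-fruited: 838 × 1/4 = 209.5
  dwarf yellow-fruited: 838 × 1/4 = 209.5
χ² = Σ (O − E)² / E
  tall red-fruited: (238 − 209.5)² / 209.5 = 3.8771
  tall yellow-fruited: (200 − 209.5)² / 209.5 = 0.4308
  dwarf red-fruited: (140 − 209.5)² / 209.5 = 23.0561
  dwarf yellow-fruited: (260 − 209.5)² / 209.5 = 12.1730
χ² = 3.8771 + 0.4308 + 23.0561 + 12.1730 = 39.537

39.537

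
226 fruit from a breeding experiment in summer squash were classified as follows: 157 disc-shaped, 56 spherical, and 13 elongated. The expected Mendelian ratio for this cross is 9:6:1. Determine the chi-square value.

16.863

Expected counts for N = 226 under a 9:6:1 ratio (total parts = 16):
  disc-shaped: 226 × 9/16 = 127.125
  spherical: 226 × 6/16 = 84.75
  elongated: 226 × 1/16 = 14.125
χ² = Σ (O − E)² / E
  disc-shaped: (157 − 127.125)² / 127.125 = 7.0208
  spherical: (56 − 84.75)² / 84.75 = 9.7529
  elongated: (13 − 14.125)² / 14.125 = 0.0896
χ² = 7.0208 + 9.7529 + 0.0896 = 16.8633 ≈ 16.863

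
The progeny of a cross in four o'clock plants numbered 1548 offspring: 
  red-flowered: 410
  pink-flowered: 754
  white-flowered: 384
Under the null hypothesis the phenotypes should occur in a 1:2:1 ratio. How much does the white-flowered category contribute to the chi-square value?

The 1:2:1 ratio has 4 parts, so with N = 1548 the expected counts are:
  red-flowered: 1548 × 1/4 = 387
  pink-flowered: 1548 × 2/4 = 774
  white-flowered: 1548 × 1/4 = 387
Contribution of white-flowered: (384 − 387)² / 387 = 0.0233

0.023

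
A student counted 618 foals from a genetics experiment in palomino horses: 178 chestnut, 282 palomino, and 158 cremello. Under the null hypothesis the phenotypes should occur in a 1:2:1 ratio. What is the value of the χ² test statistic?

6.013

Under the 1:2:1 hypothesis (Σ ratio = 4, N = 618):
  chestnut: 618 × 1/4 = 154.5
  palomino: 618 × 2/4 = 309
  cremello: 618 × 1/4 = 154.5
χ² = Σ (O − E)² / E
  chestnut: (178 − 154.5)² / 154.5 = 3.5744
  palomino: (282 − 309)² / 309 = 2.3592
  cremello: (158 − 154.5)² / 154.5 = 0.0793
χ² = 3.5744 + 2.3592 + 0.0793 = 6.0129 ≈ 6.013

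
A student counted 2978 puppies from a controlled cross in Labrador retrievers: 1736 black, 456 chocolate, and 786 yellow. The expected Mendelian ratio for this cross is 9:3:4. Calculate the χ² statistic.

Total ratio parts = 16. Expected numbers out of 2978:
  black: 2978 × 9/16 = 1675.125
  chocolate: 2978 × 3/16 = 558.375
  yellow: 2978 × 4/16 = 744.5
χ² = Σ (O − E)² / E
  black: (1736 − 1675.125)² / 1675.125 = 2.2122
  chocolate: (456 − 558.375)² / 558.375 = 18.7699
  yellow: (786 − 744.5)² / 744.5 = 2.3133
χ² = 2.2122 + 18.7699 + 2.3133 = 23.2954 ≈ 23.295

23.295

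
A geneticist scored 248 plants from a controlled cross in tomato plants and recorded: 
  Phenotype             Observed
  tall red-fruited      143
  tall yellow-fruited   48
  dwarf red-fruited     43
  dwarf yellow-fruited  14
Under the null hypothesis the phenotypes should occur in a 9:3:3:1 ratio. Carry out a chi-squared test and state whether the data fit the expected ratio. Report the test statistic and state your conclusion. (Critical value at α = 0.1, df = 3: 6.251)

0.545; consistent

The 9:3:3:1 ratio has 16 parts, so with N = 248 the expected counts are:
  tall red-fruited: 248 × 9/16 = 139.5
  tall yellow-fruited: 248 × 3/16 = 46.5
  dwarf red-fruited: 248 × 3/16 = 46.5
  dwarf yellow-fruited: 248 × 1/16 = 15.5
χ² = Σ (O − E)² / E
  tall red-fruited: (143 − 139.5)² / 139.5 = 0.0878
  tall yellow-fruited: (48 − 46.5)² / 46.5 = 0.0484
  dwarf red-fruited: (43 − 46.5)² / 46.5 = 0.2634
  dwarf yellow-fruited: (14 − 15.5)² / 15.5 = 0.1452
χ² = 0.0878 + 0.0484 + 0.2634 + 0.1452 = 0.5448 ≈ 0.545
Degrees of freedom = 4 − 1 = 3; critical value at α = 0.1 is 6.251.
Since 0.545 < 6.251, we fail to reject the null hypothesis — the data are consistent with the 9:3:3:1 ratio.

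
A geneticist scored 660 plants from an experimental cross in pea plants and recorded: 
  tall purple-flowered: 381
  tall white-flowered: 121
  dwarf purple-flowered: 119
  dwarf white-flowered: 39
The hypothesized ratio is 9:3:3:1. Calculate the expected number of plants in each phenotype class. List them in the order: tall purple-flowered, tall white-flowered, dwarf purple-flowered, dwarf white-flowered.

371.25, 123.75, 123.75, 41.25

The 9:3:3:1 ratio has 16 parts, so with N = 660 the expected counts are:
  tall purple-flowered: 660 × 9/16 = 371.25
  tall white-flowered: 660 × 3/16 = 123.75
  dwarf purple-flowered: 660 × 3/16 = 123.75
  dwarf white-flowered: 660 × 1/16 = 41.25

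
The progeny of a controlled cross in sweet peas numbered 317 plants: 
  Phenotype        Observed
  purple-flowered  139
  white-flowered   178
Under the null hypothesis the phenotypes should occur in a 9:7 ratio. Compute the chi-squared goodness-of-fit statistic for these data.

19.811

The 9:7 ratio has 16 parts, so with N = 317 the expected counts are:
  purple-flowered: 317 × 9/16 = 178.3125
  white-flowered: 317 × 7/16 = 138.6875
χ² = Σ (O − E)² / E
  purple-flowered: (139 − 178.3125)² / 178.3125 = 8.6672
  white-flowered: (178 − 138.6875)² / 138.6875 = 11.1436
χ² = 8.6672 + 11.1436 = 19.8108 ≈ 19.811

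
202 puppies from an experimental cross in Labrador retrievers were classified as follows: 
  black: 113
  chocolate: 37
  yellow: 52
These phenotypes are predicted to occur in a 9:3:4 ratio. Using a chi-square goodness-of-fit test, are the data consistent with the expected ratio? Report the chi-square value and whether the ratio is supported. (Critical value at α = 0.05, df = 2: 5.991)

0.068; consistent

Under the 9:3:4 hypothesis (Σ ratio = 16, N = 202):
  black: 202 × 9/16 = 113.625
  chocolate: 202 × 3/16 = 37.875
  yellow: 202 × 4/16 = 50.5
χ² = Σ (O − E)² / E
  black: (113 − 113.625)² / 113.625 = 0.0034
  chocolate: (37 − 37.875)² / 37.875 = 0.0202
  yellow: (52 − 50.5)² / 50.5 = 0.0446
χ² = 0.0034 + 0.0202 + 0.0446 = 0.0682 ≈ 0.068
Degrees of freedom = 3 − 1 = 2; critical value at α = 0.05 is 5.991.
Since 0.068 < 5.991, we fail to reject the null hypothesis — the data are consistent with the 9:3:4 ratio.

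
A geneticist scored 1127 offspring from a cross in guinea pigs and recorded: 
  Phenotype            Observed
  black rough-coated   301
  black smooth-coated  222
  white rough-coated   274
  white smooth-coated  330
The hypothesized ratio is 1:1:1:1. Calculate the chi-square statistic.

The 1:1:1:1 ratio has 4 parts, so with N = 1127 the expected counts are:
  black rough-coated: 1127 × 1/4 = 281.75
  black smooth-coated: 1127 × 1/4 = 281.75
  white rough-coated: 1127 × 1/4 = 281.75
  white smooth-coated: 1127 × 1/4 = 281.75
χ² = Σ (O − E)² / E
  black rough-coated: (301 − 281.75)² / 281.75 = 1.3152
  black smooth-coated: (222 − 281.75)² / 281.75 = 12.6710
  white rough-coated: (274 − 281.75)² / 281.75 = 0.2132
  white smooth-coated: (330 − 281.75)² / 281.75 = 8.2629
χ² = 1.3152 + 12.6710 + 0.2132 + 8.2629 = 22.4623 ≈ 22.462

22.462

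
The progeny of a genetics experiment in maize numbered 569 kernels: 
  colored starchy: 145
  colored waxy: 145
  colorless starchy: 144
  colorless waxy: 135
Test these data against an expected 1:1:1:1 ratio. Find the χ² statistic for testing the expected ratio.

Total ratio parts = 4. Expected numbers out of 569:
  colored starchy: 569 × 1/4 = 142.25
  colored waxy: 569 × 1/4 = 142.25
  colorless starchy: 569 × 1/4 = 142.25
  colorless waxy: 569 × 1/4 = 142.25
χ² = Σ (O − E)² / E
  colored starchy: (145 − 142.25)² / 142.25 = 0.0532
  colored waxy: (145 − 142.25)² / 142.25 = 0.0532
  colorless starchy: (144 − 142.25)² / 142.25 = 0.0215
  colorless waxy: (135 − 142.25)² / 142.25 = 0.3695
χ² = 0.0532 + 0.0532 + 0.0215 + 0.3695 = 0.4974 ≈ 0.497

0.497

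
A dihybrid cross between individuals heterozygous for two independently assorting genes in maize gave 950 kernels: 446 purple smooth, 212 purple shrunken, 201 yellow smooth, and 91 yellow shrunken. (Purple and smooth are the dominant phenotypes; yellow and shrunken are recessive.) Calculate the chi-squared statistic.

40.840

A dihybrid F₂ with independent assortment and complete dominance at both loci gives a 9:3:3:1 phenotypic ratio.
Total ratio parts = 16. Expected numbers out of 950:
  purple smooth: 950 × 9/16 = 534.375
  purple shrunken: 950 × 3/16 = 178.125
  yellow smooth: 950 × 3/16 = 178.125
  yellow shrunken: 950 × 1/16 = 59.375
χ² = Σ (O − E)² / E
  purple smooth: (446 − 534.375)² / 534.375 = 14.6155
  purple shrunken: (212 − 178.125)² / 178.125 = 6.4422
  yellow smooth: (201 − 178.125)² / 178.125 = 2.9376
  yellow shrunken: (91 − 59.375)² / 59.375 = 16.8445
χ² = 14.6155 + 6.4422 + 2.9376 + 16.8445 = 40.8398 ≈ 40.840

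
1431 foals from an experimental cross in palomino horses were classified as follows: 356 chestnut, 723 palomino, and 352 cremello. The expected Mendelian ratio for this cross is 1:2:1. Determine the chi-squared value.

Total ratio parts = 4. Expected numbers out of 1431:
  chestnut: 1431 × 1/4 = 357.75
  palomino: 1431 × 2/4 = 715.5
  cremello: 1431 × 1/4 = 357.75
χ² = Σ (O − E)² / E
  chestnut: (356 − 357.75)² / 357.75 = 0.0086
  palomino: (723 − 715.5)² / 715.5 = 0.0786
  cremello: (352 − 357.75)² / 357.75 = 0.0924
χ² = 0.0086 + 0.0786 + 0.0924 = 0.1796 ≈ 0.180

0.180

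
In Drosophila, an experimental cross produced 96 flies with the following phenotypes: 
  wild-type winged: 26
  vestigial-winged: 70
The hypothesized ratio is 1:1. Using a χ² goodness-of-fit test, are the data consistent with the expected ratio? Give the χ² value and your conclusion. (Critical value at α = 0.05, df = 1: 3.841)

Under the 1:1 hypothesis (Σ ratio = 2, N = 96):
  wild-type winged: 96 × 1/2 = 48
  vestigial-winged: 96 × 1/2 = 48
χ² = Σ (O − E)² / E
  wild-type winged: (26 − 48)² / 48 = 10.0833
  vestigial-winged: (70 − 48)² / 48 = 10.0833
χ² = 10.0833 + 10.0833 = 20.1666 ≈ 20.167
Degrees of freedom = 2 − 1 = 1; critical value at α = 0.05 is 3.841.
Since 20.167 > 3.841, we reject the null hypothesis — the data do not fit the 1:1 ratio.

20.167; not consistent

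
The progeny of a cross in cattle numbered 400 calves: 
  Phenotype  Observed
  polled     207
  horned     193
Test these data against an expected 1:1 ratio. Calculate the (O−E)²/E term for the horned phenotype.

Under the 1:1 hypothesis (Σ ratio = 2, N = 400):
  polled: 400 × 1/2 = 200
  horned: 400 × 1/2 = 200
Contribution of horned: (193 − 200)² / 200 = 0.2450

0.245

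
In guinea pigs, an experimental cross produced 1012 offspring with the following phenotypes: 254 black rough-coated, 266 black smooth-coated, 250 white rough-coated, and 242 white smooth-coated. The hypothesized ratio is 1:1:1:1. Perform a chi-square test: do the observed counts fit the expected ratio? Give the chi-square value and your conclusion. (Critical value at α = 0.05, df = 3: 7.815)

1.186; consistent

Expected counts for N = 1012 under a 1:1:1:1 ratio (total parts = 4):
  black rough-coated: 1012 × 1/4 = 253
  black smooth-coated: 1012 × 1/4 = 253
  white rough-coated: 1012 × 1/4 = 253
  white smooth-coated: 1012 × 1/4 = 253
χ² = Σ (O − E)² / E
  black rough-coated: (254 − 253)² / 253 = 0.0040
  black smooth-coated: (266 − 253)² / 253 = 0.6680
  white rough-coated: (250 − 253)² / 253 = 0.0356
  white smooth-coated: (242 − 253)² / 253 = 0.4783
χ² = 0.0040 + 0.6680 + 0.0356 + 0.4783 = 1.1859 ≈ 1.186
Degrees of freedom = 4 − 1 = 3; critical value at α = 0.05 is 7.815.
Since 1.186 < 7.815, we fail to reject the null hypothesis — the data are consistent with the 1:1:1:1 ratio.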